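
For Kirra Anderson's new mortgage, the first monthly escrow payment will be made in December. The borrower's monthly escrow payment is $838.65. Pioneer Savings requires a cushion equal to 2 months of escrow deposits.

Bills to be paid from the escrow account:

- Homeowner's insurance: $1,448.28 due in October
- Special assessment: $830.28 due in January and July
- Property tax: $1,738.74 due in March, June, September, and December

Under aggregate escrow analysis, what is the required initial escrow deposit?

$2,630.46

Cushion = 2 × $838.65 = $1,677.30
Trial balance (start $0, +$838.65 each month, − disbursements):
  Dec: +$838.65 − $1,738.74 → -$900.09
  Jan: +$838.65 − $830.28 → -$891.72
  Feb: +$838.65 → -$53.07
  Mar: +$838.65 − $1,738.74 → -$953.16
  Apr: +$838.65 → -$114.51
  May: +$838.65 → $724.14
  Jun: +$838.65 − $1,738.74 → -$175.95
  Jul: +$838.65 − $830.28 → -$167.58
  Aug: +$838.65 → $671.07
  Sep: +$838.65 − $1,738.74 → -$229.02
  Oct: +$838.65 − $1,448.28 → -$838.65
  Nov: +$838.65 → $0.00
Lowest trial balance = -$953.16 (Mar)
Initial deposit = cushion − low point = $1,677.30 − (-$953.16) = $2,630.46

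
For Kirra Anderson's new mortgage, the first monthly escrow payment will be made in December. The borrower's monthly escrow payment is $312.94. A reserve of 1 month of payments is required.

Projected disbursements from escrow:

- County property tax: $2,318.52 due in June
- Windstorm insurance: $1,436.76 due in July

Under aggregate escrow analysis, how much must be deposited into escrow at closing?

Cushion = 1 × $312.94 = $312.94
Trial balance (start $0, +$312.94 each month, − disbursements):
  Dec: +$312.94 → $312.94
  Jan: +$312.94 → $625.88
  Feb: +$312.94 → $938.82
  Mar: +$312.94 → $1,251.76
  Apr: +$312.94 → $1,564.70
  May: +$312.94 → $1,877.64
  Jun: +$312.94 − $2,318.52 → -$127.94
  Jul: +$312.94 − $1,436.76 → -$1,251.76
  Aug: +$312.94 → -$938.82
  Sep: +$312.94 → -$625.88
  Oct: +$312.94 → -$312.94
  Nov: +$312.94 → $0.00
Lowest trial balance = -$1,251.76 (Jul)
Initial deposit = cushion − low point = $312.94 − (-$1,251.76) = $1,564.70

$1,564.70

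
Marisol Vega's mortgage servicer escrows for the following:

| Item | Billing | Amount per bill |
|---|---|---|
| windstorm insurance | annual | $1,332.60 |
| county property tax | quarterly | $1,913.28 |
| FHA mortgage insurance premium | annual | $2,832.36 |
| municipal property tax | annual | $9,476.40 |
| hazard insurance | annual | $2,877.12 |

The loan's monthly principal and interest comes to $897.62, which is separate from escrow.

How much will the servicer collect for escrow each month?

Windstorm insurance = $1,332.60 annually
County property tax = $1,913.28 × 4 = $7,653.12 annually
FHA mortgage insurance premium = $2,832.36 annually
Municipal property tax = $9,476.40 annually
Hazard insurance = $2,877.12 annually
Total annual escrow = $1,332.60 + $7,653.12 + $2,832.36 + $9,476.40 + $2,877.12 = $24,171.60
Base monthly escrow = $24,171.60 / 12 = $2,014.30

$2,014.30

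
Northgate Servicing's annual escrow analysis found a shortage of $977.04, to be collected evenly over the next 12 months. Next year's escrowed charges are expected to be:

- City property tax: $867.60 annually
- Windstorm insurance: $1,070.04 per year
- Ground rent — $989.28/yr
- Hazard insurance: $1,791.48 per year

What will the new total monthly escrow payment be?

City property tax — $867.60/yr
Windstorm insurance — $1,070.04/yr
Ground rent — $989.28/yr
Hazard insurance — $1,791.48/yr
Total per year = $867.60 + $1,070.04 + $989.28 + $1,791.48 = $4,718.40
Monthly escrow = $4,718.40 ÷ 12 = $393.20
Monthly shortage recovery: $977.04 ÷ 12 = $81.42
New monthly escrow = $393.20 + $81.42 = $474.62

$474.62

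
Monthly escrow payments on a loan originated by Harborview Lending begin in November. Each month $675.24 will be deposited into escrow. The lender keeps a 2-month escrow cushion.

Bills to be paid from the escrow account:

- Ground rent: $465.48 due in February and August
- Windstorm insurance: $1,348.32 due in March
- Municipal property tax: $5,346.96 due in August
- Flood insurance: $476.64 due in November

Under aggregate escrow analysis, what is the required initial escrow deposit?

Cushion = 2 × $675.24 = $1,350.48
Trial balance (start $0, +$675.24 each month, − disbursements):
  Nov: +$675.24 − $476.64 → $198.60
  Dec: +$675.24 → $873.84
  Jan: +$675.24 → $1,549.08
  Feb: +$675.24 − $465.48 → $1,758.84
  Mar: +$675.24 − $1,348.32 → $1,085.76
  Apr: +$675.24 → $1,761.00
  May: +$675.24 → $2,436.24
  Jun: +$675.24 → $3,111.48
  Jul: +$675.24 → $3,786.72
  Aug: +$675.24 − $5,812.44 → -$1,350.48
  Sep: +$675.24 → -$675.24
  Oct: +$675.24 → $0.00
Lowest trial balance = -$1,350.48 (Aug)
Initial deposit = cushion − low point = $1,350.48 − (-$1,350.48) = $2,700.96

$2,700.96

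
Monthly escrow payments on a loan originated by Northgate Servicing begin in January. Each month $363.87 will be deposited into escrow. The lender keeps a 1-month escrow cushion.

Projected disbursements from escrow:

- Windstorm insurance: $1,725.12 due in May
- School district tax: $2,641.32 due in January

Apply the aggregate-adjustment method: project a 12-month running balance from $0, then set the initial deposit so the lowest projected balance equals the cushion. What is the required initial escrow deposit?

$2,910.96

Cushion = 1 × $363.87 = $363.87
Trial balance (start $0, +$363.87 each month, − disbursements):
  Jan: +$363.87 − $2,641.32 → -$2,277.45
  Feb: +$363.87 → -$1,913.58
  Mar: +$363.87 → -$1,549.71
  Apr: +$363.87 → -$1,185.84
  May: +$363.87 − $1,725.12 → -$2,547.09
  Jun: +$363.87 → -$2,183.22
  Jul: +$363.87 → -$1,819.35
  Aug: +$363.87 → -$1,455.48
  Sep: +$363.87 → -$1,091.61
  Oct: +$363.87 → -$727.74
  Nov: +$363.87 → -$363.87
  Dec: +$363.87 → $0.00
Lowest trial balance = -$2,547.09 (May)
Initial deposit = cushion − low point = $363.87 − (-$2,547.09) = $2,910.96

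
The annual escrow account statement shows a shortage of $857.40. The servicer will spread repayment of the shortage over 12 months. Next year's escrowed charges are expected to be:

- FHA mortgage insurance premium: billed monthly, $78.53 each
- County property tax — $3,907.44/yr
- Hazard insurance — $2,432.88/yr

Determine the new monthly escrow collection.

FHA mortgage insurance premium = $78.53 × 12 = $942.36/yr
County property tax = $3,907.44/yr
Hazard insurance = $2,432.88/yr
Annual escrow total = $942.36 + $3,907.44 + $2,432.88 = $7,282.68
Base monthly escrow = $7,282.68 / 12 = $606.89
Shortage spread = $857.40 ÷ 12 = $71.45/mo
Adjusted monthly = $606.89 + $71.45 = $678.34

$678.34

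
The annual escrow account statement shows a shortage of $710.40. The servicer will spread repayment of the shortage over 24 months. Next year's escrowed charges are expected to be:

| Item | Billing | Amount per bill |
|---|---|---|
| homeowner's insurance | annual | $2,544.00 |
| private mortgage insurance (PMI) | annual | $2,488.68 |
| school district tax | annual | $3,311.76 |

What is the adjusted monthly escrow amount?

Homeowner's insurance = $2,544.00/yr
Private mortgage insurance (PMI) = $2,488.68/yr
School district tax = $3,311.76/yr
Combined annual = $8,344.44
Monthly escrow = $8,344.44 / 12 = $695.37
Shortage per month = $710.40 / 24 = $29.60
Adjusted monthly = $695.37 + $29.60 = $724.97

$724.97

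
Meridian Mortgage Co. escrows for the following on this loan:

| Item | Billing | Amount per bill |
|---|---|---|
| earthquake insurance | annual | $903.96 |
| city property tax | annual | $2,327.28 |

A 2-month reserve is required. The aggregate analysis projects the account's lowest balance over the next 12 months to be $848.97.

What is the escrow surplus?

$310.43

Earthquake insurance: $903.96 annually
City property tax: $2,327.28 annually
Annual escrow total = $903.96 + $2,327.28 = $3,231.24
Monthly = $3,231.24 / 12 = $269.27
Required reserve = 2 × $269.27 = $538.54
Excess over cushion: $848.97 − $538.54 = $310.43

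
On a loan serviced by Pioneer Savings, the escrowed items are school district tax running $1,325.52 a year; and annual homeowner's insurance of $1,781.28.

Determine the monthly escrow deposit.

$258.90

School district tax: $1,325.52 per year
Homeowner's insurance: $1,781.28 per year
Annual escrow total = $3,106.80
Monthly = $3,106.80 / 12 = $258.90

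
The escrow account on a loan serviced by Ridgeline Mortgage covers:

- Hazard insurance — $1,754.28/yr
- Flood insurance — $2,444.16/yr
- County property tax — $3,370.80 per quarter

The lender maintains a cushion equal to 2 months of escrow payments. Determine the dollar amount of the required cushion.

$2,946.94

Hazard insurance = $1,754.28 annually
Flood insurance = $2,444.16 annually
County property tax = $3,370.80 × 4 = $13,483.20 annually
Total per year = $1,754.28 + $2,444.16 + $13,483.20 = $17,681.64
Monthly escrow = $17,681.64 ÷ 12 = $1,473.47
Required cushion = 2 × $1,473.47 = $2,946.94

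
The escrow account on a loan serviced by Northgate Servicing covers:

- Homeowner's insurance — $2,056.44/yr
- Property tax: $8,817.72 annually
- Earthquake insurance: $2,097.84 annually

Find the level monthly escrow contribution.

$1,081.00

Homeowner's insurance — $2,056.44
Property tax — $8,817.72
Earthquake insurance — $2,097.84
Total per year = $2,056.44 + $8,817.72 + $2,097.84 = $12,972.00
Monthly escrow = $12,972.00 / 12 = $1,081.00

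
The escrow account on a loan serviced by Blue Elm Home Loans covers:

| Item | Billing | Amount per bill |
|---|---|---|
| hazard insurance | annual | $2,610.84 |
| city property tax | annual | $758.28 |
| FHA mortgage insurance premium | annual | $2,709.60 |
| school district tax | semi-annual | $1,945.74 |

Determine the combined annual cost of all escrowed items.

Hazard insurance = $2,610.84/yr
City property tax = $758.28/yr
FHA mortgage insurance premium = $2,709.60/yr
School district tax = $1,945.74 × 2 = $3,891.48/yr
Total annual escrow = $2,610.84 + $758.28 + $2,709.60 + $3,891.48 = $9,970.20

$9,970.20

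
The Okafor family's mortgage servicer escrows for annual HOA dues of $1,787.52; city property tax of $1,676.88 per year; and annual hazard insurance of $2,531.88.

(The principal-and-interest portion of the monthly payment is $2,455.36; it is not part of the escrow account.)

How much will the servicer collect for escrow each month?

HOA dues — $1,787.52
City property tax — $1,676.88
Hazard insurance — $2,531.88
Total annual escrow = $1,787.52 + $1,676.88 + $2,531.88 = $5,996.28
Per month = $5,996.28 ÷ 12 = $499.69

$499.69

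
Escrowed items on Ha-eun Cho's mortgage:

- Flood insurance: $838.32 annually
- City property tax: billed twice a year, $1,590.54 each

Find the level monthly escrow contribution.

$334.95

Flood insurance = $838.32
City property tax = $1,590.54 × 2 = $3,181.08
Combined annual = $838.32 + $3,181.08 = $4,019.40
Base monthly escrow = $4,019.40 ÷ 12 = $334.95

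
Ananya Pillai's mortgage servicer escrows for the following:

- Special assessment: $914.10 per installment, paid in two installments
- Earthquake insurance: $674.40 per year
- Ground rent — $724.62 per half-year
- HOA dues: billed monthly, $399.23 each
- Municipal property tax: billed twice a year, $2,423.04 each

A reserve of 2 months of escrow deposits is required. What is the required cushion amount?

$2,264.78

Special assessment — $914.10 × 2 = $1,828.20/yr
Earthquake insurance — $674.40/yr
Ground rent — $724.62 × 2 = $1,449.24/yr
HOA dues — $399.23 × 12 = $4,790.76/yr
Municipal property tax — $2,423.04 × 2 = $4,846.08/yr
Yearly total = $13,588.68
Monthly = $13,588.68 ÷ 12 = $1,132.39
Reserve = 2 × $1,132.39 = $2,264.78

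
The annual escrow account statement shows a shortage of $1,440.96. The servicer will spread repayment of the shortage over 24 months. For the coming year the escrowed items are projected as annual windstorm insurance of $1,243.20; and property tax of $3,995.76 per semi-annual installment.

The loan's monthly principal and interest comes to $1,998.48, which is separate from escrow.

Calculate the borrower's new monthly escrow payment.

Windstorm insurance — $1,243.20 per year
Property tax — $3,995.76 × 2 = $7,991.52 per year
Annual escrow total = $1,243.20 + $7,991.52 = $9,234.72
Monthly escrow = $9,234.72 ÷ 12 = $769.56
Monthly shortage recovery: $1,440.96 ÷ 24 = $60.04
New monthly escrow = $769.56 + $60.04 = $829.60

$829.60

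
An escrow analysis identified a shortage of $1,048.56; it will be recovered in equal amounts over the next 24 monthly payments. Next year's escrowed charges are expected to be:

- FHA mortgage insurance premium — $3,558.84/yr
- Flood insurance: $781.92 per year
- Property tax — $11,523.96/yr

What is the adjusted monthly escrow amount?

$1,365.75

FHA mortgage insurance premium = $3,558.84
Flood insurance = $781.92
Property tax = $11,523.96
Annual escrow total = $15,864.72
Base monthly escrow = $15,864.72 / 12 = $1,322.06
Shortage spread = $1,048.56 / 24 = $43.69/mo
New monthly escrow = $1,322.06 + $43.69 = $1,365.75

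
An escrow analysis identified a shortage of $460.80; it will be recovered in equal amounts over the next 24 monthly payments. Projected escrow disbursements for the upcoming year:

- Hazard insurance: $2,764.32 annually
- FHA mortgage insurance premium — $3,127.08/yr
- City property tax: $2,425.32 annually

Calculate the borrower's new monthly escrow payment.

$712.26

Hazard insurance = $2,764.32/yr
FHA mortgage insurance premium = $3,127.08/yr
City property tax = $2,425.32/yr
Total per year = $2,764.32 + $3,127.08 + $2,425.32 = $8,316.72
Monthly = $8,316.72 / 12 = $693.06
Shortage spread = $460.80 / 24 = $19.20/mo
New monthly escrow = $693.06 + $19.20 = $712.26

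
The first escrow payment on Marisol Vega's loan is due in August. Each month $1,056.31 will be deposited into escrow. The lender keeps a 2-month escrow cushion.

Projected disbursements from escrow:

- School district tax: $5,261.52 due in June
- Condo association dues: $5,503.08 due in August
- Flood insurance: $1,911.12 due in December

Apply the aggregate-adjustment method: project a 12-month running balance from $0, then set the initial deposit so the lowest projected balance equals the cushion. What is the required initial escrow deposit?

Cushion = 2 × $1,056.31 = $2,112.62
Trial balance (start $0, +$1,056.31 each month, − disbursements):
  Aug: +$1,056.31 − $5,503.08 → -$4,446.77
  Sep: +$1,056.31 → -$3,390.46
  Oct: +$1,056.31 → -$2,334.15
  Nov: +$1,056.31 → -$1,277.84
  Dec: +$1,056.31 − $1,911.12 → -$2,132.65
  Jan: +$1,056.31 → -$1,076.34
  Feb: +$1,056.31 → -$20.03
  Mar: +$1,056.31 → $1,036.28
  Apr: +$1,056.31 → $2,092.59
  May: +$1,056.31 → $3,148.90
  Jun: +$1,056.31 − $5,261.52 → -$1,056.31
  Jul: +$1,056.31 → $0.00
Lowest trial balance = -$4,446.77 (Aug)
Initial deposit = cushion − low point = $2,112.62 − (-$4,446.77) = $6,559.39

$6,559.39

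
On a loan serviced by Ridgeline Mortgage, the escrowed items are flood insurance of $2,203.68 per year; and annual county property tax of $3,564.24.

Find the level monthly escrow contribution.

$480.66

Flood insurance — $2,203.68
County property tax — $3,564.24
Total annual escrow = $2,203.68 + $3,564.24 = $5,767.92
Per month = $5,767.92 / 12 = $480.66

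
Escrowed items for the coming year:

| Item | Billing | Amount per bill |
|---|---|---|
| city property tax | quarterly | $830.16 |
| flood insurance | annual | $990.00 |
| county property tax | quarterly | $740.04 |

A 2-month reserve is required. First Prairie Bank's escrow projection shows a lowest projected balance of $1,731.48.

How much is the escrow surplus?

City property tax: $830.16 × 4 = $3,320.64 annually
Flood insurance: $990.00 annually
County property tax: $740.04 × 4 = $2,960.16 annually
Yearly total = $3,320.64 + $990.00 + $2,960.16 = $7,270.80
Monthly escrow = $7,270.80 / 12 = $605.90
Required reserve = 2 × $605.90 = $1,211.80
Surplus = $1,731.48 − $1,211.80 = $519.68

$519.68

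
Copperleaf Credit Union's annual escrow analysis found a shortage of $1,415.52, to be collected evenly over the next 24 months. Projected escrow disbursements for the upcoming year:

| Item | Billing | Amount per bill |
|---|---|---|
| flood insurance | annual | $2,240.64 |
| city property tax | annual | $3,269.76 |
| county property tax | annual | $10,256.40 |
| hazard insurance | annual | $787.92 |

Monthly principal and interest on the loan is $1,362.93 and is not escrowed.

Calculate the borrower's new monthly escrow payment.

Flood insurance — $2,240.64 per year
City property tax — $3,269.76 per year
County property tax — $10,256.40 per year
Hazard insurance — $787.92 per year
Annual escrow total = $2,240.64 + $3,269.76 + $10,256.40 + $787.92 = $16,554.72
Per month = $16,554.72 ÷ 12 = $1,379.56
Shortage spread = $1,415.52 / 24 = $58.98/mo
Adjusted monthly = $1,379.56 + $58.98 = $1,438.54

$1,438.54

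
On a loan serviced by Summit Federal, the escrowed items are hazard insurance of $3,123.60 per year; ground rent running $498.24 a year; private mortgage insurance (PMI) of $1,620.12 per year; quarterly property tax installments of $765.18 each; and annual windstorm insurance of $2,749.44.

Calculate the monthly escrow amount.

$921.01

Hazard insurance: $3,123.60 per year
Ground rent: $498.24 per year
Private mortgage insurance (PMI): $1,620.12 per year
Property tax: $765.18 × 4 = $3,060.72 per year
Windstorm insurance: $2,749.44 per year
Total per year = $3,123.60 + $498.24 + $1,620.12 + $3,060.72 + $2,749.44 = $11,052.12
Monthly escrow = $11,052.12 ÷ 12 = $921.01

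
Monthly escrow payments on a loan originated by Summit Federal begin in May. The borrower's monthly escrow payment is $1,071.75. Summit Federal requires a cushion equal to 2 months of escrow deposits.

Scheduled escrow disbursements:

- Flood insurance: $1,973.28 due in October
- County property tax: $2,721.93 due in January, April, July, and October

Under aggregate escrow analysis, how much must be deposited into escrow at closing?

Cushion = 2 × $1,071.75 = $2,143.50
Trial balance (start $0, +$1,071.75 each month, − disbursements):
  May: +$1,071.75 → $1,071.75
  Jun: +$1,071.75 → $2,143.50
  Jul: +$1,071.75 − $2,721.93 → $493.32
  Aug: +$1,071.75 → $1,565.07
  Sep: +$1,071.75 → $2,636.82
  Oct: +$1,071.75 − $4,695.21 → -$986.64
  Nov: +$1,071.75 → $85.11
  Dec: +$1,071.75 → $1,156.86
  Jan: +$1,071.75 − $2,721.93 → -$493.32
  Feb: +$1,071.75 → $578.43
  Mar: +$1,071.75 → $1,650.18
  Apr: +$1,071.75 − $2,721.93 → $0.00
Lowest trial balance = -$986.64 (Oct)
Initial deposit = cushion − low point = $2,143.50 − (-$986.64) = $3,130.14

$3,130.14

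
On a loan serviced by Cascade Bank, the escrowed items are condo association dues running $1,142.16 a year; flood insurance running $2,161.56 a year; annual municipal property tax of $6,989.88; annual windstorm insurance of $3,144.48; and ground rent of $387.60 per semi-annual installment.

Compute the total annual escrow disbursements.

$14,213.28

Condo association dues: $1,142.16/yr
Flood insurance: $2,161.56/yr
Municipal property tax: $6,989.88/yr
Windstorm insurance: $3,144.48/yr
Ground rent: $387.60 × 2 = $775.20/yr
Total per year = $1,142.16 + $2,161.56 + $6,989.88 + $3,144.48 + $775.20 = $14,213.28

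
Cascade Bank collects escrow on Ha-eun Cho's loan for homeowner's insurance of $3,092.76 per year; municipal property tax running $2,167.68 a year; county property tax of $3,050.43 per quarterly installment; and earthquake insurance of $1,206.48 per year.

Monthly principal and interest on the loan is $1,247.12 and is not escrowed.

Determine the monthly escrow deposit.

$1,555.72

Homeowner's insurance — $3,092.76/yr
Municipal property tax — $2,167.68/yr
County property tax — $3,050.43 × 4 = $12,201.72/yr
Earthquake insurance — $1,206.48/yr
Total per year = $18,668.64
Base monthly escrow = $18,668.64 / 12 = $1,555.72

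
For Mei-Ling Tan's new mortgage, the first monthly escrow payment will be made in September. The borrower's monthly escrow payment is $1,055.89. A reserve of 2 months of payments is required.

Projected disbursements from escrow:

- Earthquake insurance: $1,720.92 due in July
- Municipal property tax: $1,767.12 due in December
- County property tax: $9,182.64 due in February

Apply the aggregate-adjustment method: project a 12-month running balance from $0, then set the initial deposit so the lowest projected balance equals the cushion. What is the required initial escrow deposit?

$6,726.20

Cushion = 2 × $1,055.89 = $2,111.78
Trial balance (start $0, +$1,055.89 each month, − disbursements):
  Sep: +$1,055.89 → $1,055.89
  Oct: +$1,055.89 → $2,111.78
  Nov: +$1,055.89 → $3,167.67
  Dec: +$1,055.89 − $1,767.12 → $2,456.44
  Jan: +$1,055.89 → $3,512.33
  Feb: +$1,055.89 − $9,182.64 → -$4,614.42
  Mar: +$1,055.89 → -$3,558.53
  Apr: +$1,055.89 → -$2,502.64
  May: +$1,055.89 → -$1,446.75
  Jun: +$1,055.89 → -$390.86
  Jul: +$1,055.89 − $1,720.92 → -$1,055.89
  Aug: +$1,055.89 → $0.00
Lowest trial balance = -$4,614.42 (Feb)
Initial deposit = cushion − low point = $2,111.78 − (-$4,614.42) = $6,726.20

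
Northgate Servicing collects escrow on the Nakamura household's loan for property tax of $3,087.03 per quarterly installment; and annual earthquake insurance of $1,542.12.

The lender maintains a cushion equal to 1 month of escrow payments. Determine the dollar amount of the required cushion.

Property tax — $3,087.03 × 4 = $12,348.12 annually
Earthquake insurance — $1,542.12 annually
Yearly total = $12,348.12 + $1,542.12 = $13,890.24
Per month = $13,890.24 / 12 = $1,157.52
Reserve = 1 × $1,157.52 = $1,157.52

$1,157.52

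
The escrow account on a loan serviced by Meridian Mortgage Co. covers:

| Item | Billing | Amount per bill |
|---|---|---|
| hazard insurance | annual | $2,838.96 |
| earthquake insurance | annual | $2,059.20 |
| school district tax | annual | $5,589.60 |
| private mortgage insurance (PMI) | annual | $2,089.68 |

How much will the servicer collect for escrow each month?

$1,048.12

Hazard insurance = $2,838.96 annually
Earthquake insurance = $2,059.20 annually
School district tax = $5,589.60 annually
Private mortgage insurance (PMI) = $2,089.68 annually
Annual escrow total = $12,577.44
Monthly escrow = $12,577.44 ÷ 12 = $1,048.12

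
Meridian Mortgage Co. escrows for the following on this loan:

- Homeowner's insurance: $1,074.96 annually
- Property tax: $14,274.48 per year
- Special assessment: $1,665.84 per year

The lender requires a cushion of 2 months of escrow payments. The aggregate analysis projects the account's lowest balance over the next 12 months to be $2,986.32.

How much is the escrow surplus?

$150.44

Homeowner's insurance — $1,074.96 annually
Property tax — $14,274.48 annually
Special assessment — $1,665.84 annually
Annual escrow total = $1,074.96 + $14,274.48 + $1,665.84 = $17,015.28
Monthly escrow = $17,015.28 ÷ 12 = $1,417.94
Required reserve = 2 × $1,417.94 = $2,835.88
Surplus = $2,986.32 − $2,835.88 = $150.44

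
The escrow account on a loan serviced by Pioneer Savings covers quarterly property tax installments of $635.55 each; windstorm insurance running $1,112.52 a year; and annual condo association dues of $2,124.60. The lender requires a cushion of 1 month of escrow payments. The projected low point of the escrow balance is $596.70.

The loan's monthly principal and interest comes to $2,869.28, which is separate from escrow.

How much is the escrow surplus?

Property tax — $635.55 × 4 = $2,542.20
Windstorm insurance — $1,112.52
Condo association dues — $2,124.60
Annual escrow total = $2,542.20 + $1,112.52 + $2,124.60 = $5,779.32
Monthly = $5,779.32 / 12 = $481.61
Cushion = 1 × $481.61 = $481.61
Surplus = $596.70 − $481.61 = $115.09

$115.09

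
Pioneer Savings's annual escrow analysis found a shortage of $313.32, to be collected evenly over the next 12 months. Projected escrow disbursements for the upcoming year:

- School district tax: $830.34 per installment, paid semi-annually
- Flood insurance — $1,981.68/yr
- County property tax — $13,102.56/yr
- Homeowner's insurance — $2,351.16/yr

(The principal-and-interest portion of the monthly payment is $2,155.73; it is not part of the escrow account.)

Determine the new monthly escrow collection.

$1,617.45

School district tax — $830.34 × 2 = $1,660.68
Flood insurance — $1,981.68
County property tax — $13,102.56
Homeowner's insurance — $2,351.16
Combined annual = $1,660.68 + $1,981.68 + $13,102.56 + $2,351.16 = $19,096.08
Per month = $19,096.08 / 12 = $1,591.34
Monthly shortage recovery: $313.32 / 12 = $26.11
Adjusted monthly = $1,591.34 + $26.11 = $1,617.45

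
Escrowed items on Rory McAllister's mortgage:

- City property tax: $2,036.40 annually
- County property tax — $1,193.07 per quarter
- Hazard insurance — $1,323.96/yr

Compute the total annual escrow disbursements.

$8,132.64

City property tax = $2,036.40
County property tax = $1,193.07 × 4 = $4,772.28
Hazard insurance = $1,323.96
Total per year = $2,036.40 + $4,772.28 + $1,323.96 = $8,132.64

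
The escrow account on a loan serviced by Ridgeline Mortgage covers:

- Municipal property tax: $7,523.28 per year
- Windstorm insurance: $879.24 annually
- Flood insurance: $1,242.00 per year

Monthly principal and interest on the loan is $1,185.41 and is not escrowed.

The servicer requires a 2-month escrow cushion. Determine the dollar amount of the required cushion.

Municipal property tax = $7,523.28 per year
Windstorm insurance = $879.24 per year
Flood insurance = $1,242.00 per year
Combined annual = $7,523.28 + $879.24 + $1,242.00 = $9,644.52
Per month = $9,644.52 / 12 = $803.71
Required cushion = 2 × $803.71 = $1,607.42

$1,607.42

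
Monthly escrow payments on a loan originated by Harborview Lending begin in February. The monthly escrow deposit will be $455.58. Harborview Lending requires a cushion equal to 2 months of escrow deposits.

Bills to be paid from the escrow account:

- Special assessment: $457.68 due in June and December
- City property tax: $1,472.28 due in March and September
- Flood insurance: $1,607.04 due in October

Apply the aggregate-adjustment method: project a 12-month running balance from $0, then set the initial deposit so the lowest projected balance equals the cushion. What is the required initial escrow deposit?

Cushion = 2 × $455.58 = $911.16
Trial balance (start $0, +$455.58 each month, − disbursements):
  Feb: +$455.58 → $455.58
  Mar: +$455.58 − $1,472.28 → -$561.12
  Apr: +$455.58 → -$105.54
  May: +$455.58 → $350.04
  Jun: +$455.58 − $457.68 → $347.94
  Jul: +$455.58 → $803.52
  Aug: +$455.58 → $1,259.10
  Sep: +$455.58 − $1,472.28 → $242.40
  Oct: +$455.58 − $1,607.04 → -$909.06
  Nov: +$455.58 → -$453.48
  Dec: +$455.58 − $457.68 → -$455.58
  Jan: +$455.58 → $0.00
Lowest trial balance = -$909.06 (Oct)
Initial deposit = cushion − low point = $911.16 − (-$909.06) = $1,820.22

$1,820.22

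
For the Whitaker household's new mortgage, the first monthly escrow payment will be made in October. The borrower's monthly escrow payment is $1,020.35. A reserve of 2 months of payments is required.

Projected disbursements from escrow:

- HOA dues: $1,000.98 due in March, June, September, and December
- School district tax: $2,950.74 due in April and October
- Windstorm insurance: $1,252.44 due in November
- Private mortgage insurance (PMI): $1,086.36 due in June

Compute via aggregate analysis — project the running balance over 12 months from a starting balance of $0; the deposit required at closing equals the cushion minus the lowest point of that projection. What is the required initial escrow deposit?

Cushion = 2 × $1,020.35 = $2,040.70
Trial balance (start $0, +$1,020.35 each month, − disbursements):
  Oct: +$1,020.35 − $2,950.74 → -$1,930.39
  Nov: +$1,020.35 − $1,252.44 → -$2,162.48
  Dec: +$1,020.35 − $1,000.98 → -$2,143.11
  Jan: +$1,020.35 → -$1,122.76
  Feb: +$1,020.35 → -$102.41
  Mar: +$1,020.35 − $1,000.98 → -$83.04
  Apr: +$1,020.35 − $2,950.74 → -$2,013.43
  May: +$1,020.35 → -$993.08
  Jun: +$1,020.35 − $2,087.34 → -$2,060.07
  Jul: +$1,020.35 → -$1,039.72
  Aug: +$1,020.35 → -$19.37
  Sep: +$1,020.35 − $1,000.98 → $0.00
Lowest trial balance = -$2,162.48 (Nov)
Initial deposit = cushion − low point = $2,040.70 − (-$2,162.48) = $4,203.18

$4,203.18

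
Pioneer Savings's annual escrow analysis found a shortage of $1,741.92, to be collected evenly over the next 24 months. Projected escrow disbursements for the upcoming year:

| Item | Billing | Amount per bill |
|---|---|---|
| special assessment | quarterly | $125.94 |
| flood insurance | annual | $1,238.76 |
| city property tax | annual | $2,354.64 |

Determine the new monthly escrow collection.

Special assessment = $125.94 × 4 = $503.76 per year
Flood insurance = $1,238.76 per year
City property tax = $2,354.64 per year
Total per year = $503.76 + $1,238.76 + $2,354.64 = $4,097.16
Base monthly escrow = $4,097.16 ÷ 12 = $341.43
Shortage per month = $1,741.92 ÷ 24 = $72.58
New monthly escrow = $341.43 + $72.58 = $414.01

$414.01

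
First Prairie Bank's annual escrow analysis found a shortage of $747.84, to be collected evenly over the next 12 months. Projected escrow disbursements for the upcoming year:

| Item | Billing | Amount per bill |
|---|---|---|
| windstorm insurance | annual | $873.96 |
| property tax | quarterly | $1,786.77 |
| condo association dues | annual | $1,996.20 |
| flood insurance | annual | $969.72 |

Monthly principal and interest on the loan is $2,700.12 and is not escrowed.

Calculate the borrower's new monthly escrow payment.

$977.90

Windstorm insurance — $873.96
Property tax — $1,786.77 × 4 = $7,147.08
Condo association dues — $1,996.20
Flood insurance — $969.72
Annual escrow total = $873.96 + $7,147.08 + $1,996.20 + $969.72 = $10,986.96
Base monthly escrow = $10,986.96 ÷ 12 = $915.58
Shortage per month = $747.84 ÷ 12 = $62.32
Adjusted monthly = $915.58 + $62.32 = $977.90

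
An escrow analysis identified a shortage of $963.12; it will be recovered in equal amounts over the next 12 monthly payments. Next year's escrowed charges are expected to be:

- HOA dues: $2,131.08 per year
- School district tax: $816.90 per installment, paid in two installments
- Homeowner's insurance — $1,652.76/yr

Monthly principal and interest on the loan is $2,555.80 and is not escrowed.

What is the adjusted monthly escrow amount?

$531.73

HOA dues — $2,131.08
School district tax — $816.90 × 2 = $1,633.80
Homeowner's insurance — $1,652.76
Annual escrow total = $2,131.08 + $1,633.80 + $1,652.76 = $5,417.64
Per month = $5,417.64 ÷ 12 = $451.47
Shortage spread = $963.12 ÷ 12 = $80.26/mo
Adjusted monthly = $451.47 + $80.26 = $531.73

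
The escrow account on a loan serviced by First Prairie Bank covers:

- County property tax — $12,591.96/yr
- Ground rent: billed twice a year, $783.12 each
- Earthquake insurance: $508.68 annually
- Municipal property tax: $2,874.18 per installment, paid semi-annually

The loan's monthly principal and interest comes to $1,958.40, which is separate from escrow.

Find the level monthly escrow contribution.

County property tax = $12,591.96 annually
Ground rent = $783.12 × 2 = $1,566.24 annually
Earthquake insurance = $508.68 annually
Municipal property tax = $2,874.18 × 2 = $5,748.36 annually
Total per year = $12,591.96 + $1,566.24 + $508.68 + $5,748.36 = $20,415.24
Per month = $20,415.24 / 12 = $1,701.27

$1,701.27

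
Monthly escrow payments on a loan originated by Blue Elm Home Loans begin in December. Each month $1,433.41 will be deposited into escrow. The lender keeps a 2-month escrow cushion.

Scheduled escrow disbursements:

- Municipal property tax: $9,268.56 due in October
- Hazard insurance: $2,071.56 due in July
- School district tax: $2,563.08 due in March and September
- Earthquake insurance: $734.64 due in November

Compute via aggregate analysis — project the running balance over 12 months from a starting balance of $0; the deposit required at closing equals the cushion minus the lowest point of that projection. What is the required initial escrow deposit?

Cushion = 2 × $1,433.41 = $2,866.82
Trial balance (start $0, +$1,433.41 each month, − disbursements):
  Dec: +$1,433.41 → $1,433.41
  Jan: +$1,433.41 → $2,866.82
  Feb: +$1,433.41 → $4,300.23
  Mar: +$1,433.41 − $2,563.08 → $3,170.56
  Apr: +$1,433.41 → $4,603.97
  May: +$1,433.41 → $6,037.38
  Jun: +$1,433.41 → $7,470.79
  Jul: +$1,433.41 − $2,071.56 → $6,832.64
  Aug: +$1,433.41 → $8,266.05
  Sep: +$1,433.41 − $2,563.08 → $7,136.38
  Oct: +$1,433.41 − $9,268.56 → -$698.77
  Nov: +$1,433.41 − $734.64 → $0.00
Lowest trial balance = -$698.77 (Oct)
Initial deposit = cushion − low point = $2,866.82 − (-$698.77) = $3,565.59

$3,565.59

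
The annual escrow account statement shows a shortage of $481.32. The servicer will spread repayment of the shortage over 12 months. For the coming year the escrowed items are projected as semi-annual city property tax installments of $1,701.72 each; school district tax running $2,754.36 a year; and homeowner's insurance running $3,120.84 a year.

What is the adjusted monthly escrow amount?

City property tax = $1,701.72 × 2 = $3,403.44/yr
School district tax = $2,754.36/yr
Homeowner's insurance = $3,120.84/yr
Yearly total = $3,403.44 + $2,754.36 + $3,120.84 = $9,278.64
Monthly = $9,278.64 ÷ 12 = $773.22
Shortage spread = $481.32 / 12 = $40.11/mo
New monthly escrow = $773.22 + $40.11 = $813.33

$813.33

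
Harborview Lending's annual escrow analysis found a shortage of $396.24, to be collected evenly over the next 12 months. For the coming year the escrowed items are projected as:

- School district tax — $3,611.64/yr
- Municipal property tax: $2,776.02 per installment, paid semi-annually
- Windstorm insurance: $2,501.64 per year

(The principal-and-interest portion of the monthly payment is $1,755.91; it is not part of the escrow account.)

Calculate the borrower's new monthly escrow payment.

School district tax: $3,611.64
Municipal property tax: $2,776.02 × 2 = $5,552.04
Windstorm insurance: $2,501.64
Combined annual = $3,611.64 + $5,552.04 + $2,501.64 = $11,665.32
Monthly = $11,665.32 ÷ 12 = $972.11
Shortage spread = $396.24 ÷ 12 = $33.02/mo
Adjusted monthly = $972.11 + $33.02 = $1,005.13

$1,005.13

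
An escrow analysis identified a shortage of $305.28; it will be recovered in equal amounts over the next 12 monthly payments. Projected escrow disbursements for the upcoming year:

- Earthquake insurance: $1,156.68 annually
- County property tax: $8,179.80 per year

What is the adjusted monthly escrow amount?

Earthquake insurance: $1,156.68/yr
County property tax: $8,179.80/yr
Total annual escrow = $1,156.68 + $8,179.80 = $9,336.48
Base monthly escrow = $9,336.48 / 12 = $778.04
Shortage spread = $305.28 / 12 = $25.44/mo
Adjusted monthly = $778.04 + $25.44 = $803.48

$803.48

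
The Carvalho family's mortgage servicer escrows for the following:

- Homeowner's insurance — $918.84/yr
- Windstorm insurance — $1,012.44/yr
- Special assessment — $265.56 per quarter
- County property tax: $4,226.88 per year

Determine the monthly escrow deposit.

Homeowner's insurance — $918.84 annually
Windstorm insurance — $1,012.44 annually
Special assessment — $265.56 × 4 = $1,062.24 annually
County property tax — $4,226.88 annually
Combined annual = $7,220.40
Monthly escrow = $7,220.40 / 12 = $601.70

$601.70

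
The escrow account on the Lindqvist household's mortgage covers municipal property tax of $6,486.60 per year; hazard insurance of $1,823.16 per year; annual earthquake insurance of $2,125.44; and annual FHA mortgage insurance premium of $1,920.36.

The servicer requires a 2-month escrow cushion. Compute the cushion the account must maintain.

Municipal property tax — $6,486.60/yr
Hazard insurance — $1,823.16/yr
Earthquake insurance — $2,125.44/yr
FHA mortgage insurance premium — $1,920.36/yr
Total per year = $6,486.60 + $1,823.16 + $2,125.44 + $1,920.36 = $12,355.56
Monthly escrow = $12,355.56 / 12 = $1,029.63
Reserve = 2 × $1,029.63 = $2,059.26

$2,059.26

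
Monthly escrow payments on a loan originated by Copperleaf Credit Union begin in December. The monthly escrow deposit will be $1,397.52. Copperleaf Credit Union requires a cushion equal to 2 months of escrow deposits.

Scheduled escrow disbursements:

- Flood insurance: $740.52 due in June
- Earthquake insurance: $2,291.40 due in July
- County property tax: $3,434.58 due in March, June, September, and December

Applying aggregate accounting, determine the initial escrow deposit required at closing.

$5,590.08

Cushion = 2 × $1,397.52 = $2,795.04
Trial balance (start $0, +$1,397.52 each month, − disbursements):
  Dec: +$1,397.52 − $3,434.58 → -$2,037.06
  Jan: +$1,397.52 → -$639.54
  Feb: +$1,397.52 → $757.98
  Mar: +$1,397.52 − $3,434.58 → -$1,279.08
  Apr: +$1,397.52 → $118.44
  May: +$1,397.52 → $1,515.96
  Jun: +$1,397.52 − $4,175.10 → -$1,261.62
  Jul: +$1,397.52 − $2,291.40 → -$2,155.50
  Aug: +$1,397.52 → -$757.98
  Sep: +$1,397.52 − $3,434.58 → -$2,795.04
  Oct: +$1,397.52 → -$1,397.52
  Nov: +$1,397.52 → $0.00
Lowest trial balance = -$2,795.04 (Sep)
Initial deposit = cushion − low point = $2,795.04 − (-$2,795.04) = $5,590.08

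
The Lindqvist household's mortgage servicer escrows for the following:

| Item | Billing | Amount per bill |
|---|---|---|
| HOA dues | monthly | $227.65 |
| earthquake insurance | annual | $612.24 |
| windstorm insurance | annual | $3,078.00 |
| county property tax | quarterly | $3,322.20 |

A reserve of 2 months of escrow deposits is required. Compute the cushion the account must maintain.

HOA dues — $227.65 × 12 = $2,731.80/yr
Earthquake insurance — $612.24/yr
Windstorm insurance — $3,078.00/yr
County property tax — $3,322.20 × 4 = $13,288.80/yr
Yearly total = $2,731.80 + $612.24 + $3,078.00 + $13,288.80 = $19,710.84
Monthly escrow = $19,710.84 / 12 = $1,642.57
Cushion = 2 × $1,642.57 = $3,285.14

$3,285.14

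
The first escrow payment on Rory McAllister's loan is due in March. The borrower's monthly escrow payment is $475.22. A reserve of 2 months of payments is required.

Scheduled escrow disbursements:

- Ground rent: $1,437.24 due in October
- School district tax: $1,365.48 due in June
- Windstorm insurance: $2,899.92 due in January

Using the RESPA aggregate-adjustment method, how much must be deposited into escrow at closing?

$1,425.66

Cushion = 2 × $475.22 = $950.44
Trial balance (start $0, +$475.22 each month, − disbursements):
  Mar: +$475.22 → $475.22
  Apr: +$475.22 → $950.44
  May: +$475.22 → $1,425.66
  Jun: +$475.22 − $1,365.48 → $535.40
  Jul: +$475.22 → $1,010.62
  Aug: +$475.22 → $1,485.84
  Sep: +$475.22 → $1,961.06
  Oct: +$475.22 − $1,437.24 → $999.04
  Nov: +$475.22 → $1,474.26
  Dec: +$475.22 → $1,949.48
  Jan: +$475.22 − $2,899.92 → -$475.22
  Feb: +$475.22 → $0.00
Lowest trial balance = -$475.22 (Jan)
Initial deposit = cushion − low point = $950.44 − (-$475.22) = $1,425.66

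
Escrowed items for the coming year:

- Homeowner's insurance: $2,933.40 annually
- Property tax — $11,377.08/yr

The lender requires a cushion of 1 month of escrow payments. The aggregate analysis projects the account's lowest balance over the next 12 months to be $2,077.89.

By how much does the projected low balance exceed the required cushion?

$885.35

Homeowner's insurance — $2,933.40 annually
Property tax — $11,377.08 annually
Annual escrow total = $14,310.48
Base monthly escrow = $14,310.48 / 12 = $1,192.54
Cushion = 1 × $1,192.54 = $1,192.54
Surplus = $2,077.89 − $1,192.54 = $885.35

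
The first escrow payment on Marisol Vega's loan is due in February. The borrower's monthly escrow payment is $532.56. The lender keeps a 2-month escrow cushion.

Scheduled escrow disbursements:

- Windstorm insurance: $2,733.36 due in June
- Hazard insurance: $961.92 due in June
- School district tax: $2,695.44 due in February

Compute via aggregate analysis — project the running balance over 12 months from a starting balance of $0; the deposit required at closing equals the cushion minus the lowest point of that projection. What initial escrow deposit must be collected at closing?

$4,793.04

Cushion = 2 × $532.56 = $1,065.12
Trial balance (start $0, +$532.56 each month, − disbursements):
  Feb: +$532.56 − $2,695.44 → -$2,162.88
  Mar: +$532.56 → -$1,630.32
  Apr: +$532.56 → -$1,097.76
  May: +$532.56 → -$565.20
  Jun: +$532.56 − $3,695.28 → -$3,727.92
  Jul: +$532.56 → -$3,195.36
  Aug: +$532.56 → -$2,662.80
  Sep: +$532.56 → -$2,130.24
  Oct: +$532.56 → -$1,597.68
  Nov: +$532.56 → -$1,065.12
  Dec: +$532.56 → -$532.56
  Jan: +$532.56 → $0.00
Lowest trial balance = -$3,727.92 (Jun)
Initial deposit = cushion − low point = $1,065.12 − (-$3,727.92) = $4,793.04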